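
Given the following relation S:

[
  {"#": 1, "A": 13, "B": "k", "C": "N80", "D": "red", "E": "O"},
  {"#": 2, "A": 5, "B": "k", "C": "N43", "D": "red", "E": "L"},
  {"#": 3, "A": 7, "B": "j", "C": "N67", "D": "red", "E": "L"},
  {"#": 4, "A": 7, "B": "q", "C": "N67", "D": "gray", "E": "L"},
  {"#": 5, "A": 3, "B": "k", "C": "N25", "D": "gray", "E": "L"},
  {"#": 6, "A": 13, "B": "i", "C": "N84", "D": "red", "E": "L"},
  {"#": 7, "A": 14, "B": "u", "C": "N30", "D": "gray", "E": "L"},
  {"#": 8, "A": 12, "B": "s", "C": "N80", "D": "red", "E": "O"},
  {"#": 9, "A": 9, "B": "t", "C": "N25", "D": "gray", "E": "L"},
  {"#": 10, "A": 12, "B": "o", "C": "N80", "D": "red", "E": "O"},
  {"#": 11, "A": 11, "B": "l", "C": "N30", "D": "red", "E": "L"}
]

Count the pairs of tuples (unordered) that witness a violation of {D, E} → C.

(D=red, E=O): all 3 rows agree on C — 0 pairs.
(D=red, E=L): violating pairs (2,3), (2,6), (2,11), (3,6), (3,11), (6,11) — 6 pairs.
(D=gray, E=L): violating pairs (4,5), (4,7), (4,9), (5,7), (7,9) — 5 pairs.

11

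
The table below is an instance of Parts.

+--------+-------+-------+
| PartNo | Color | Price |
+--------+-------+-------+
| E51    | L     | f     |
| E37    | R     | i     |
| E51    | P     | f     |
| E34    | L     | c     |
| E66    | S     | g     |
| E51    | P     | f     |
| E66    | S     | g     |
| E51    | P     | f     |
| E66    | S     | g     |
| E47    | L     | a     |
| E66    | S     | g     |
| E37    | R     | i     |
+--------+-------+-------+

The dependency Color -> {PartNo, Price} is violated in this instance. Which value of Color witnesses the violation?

Color=L: 3 rows → {PartNo,Price} takes values {(E51, f), (E34, c), (E47, a)} — violation
Color=R: 2 rows → {PartNo,Price} = (E37, i), (E37, i) ✓
Color=P: 3 rows → {PartNo,Price} = (E51, f), (E51, f), (E51, f) ✓
Color=S: 4 rows → {PartNo,Price} = (E66, g), (E66, g), (E66, g), (E66, g) ✓
The only Color value with inconsistent RHS is Color=L.

L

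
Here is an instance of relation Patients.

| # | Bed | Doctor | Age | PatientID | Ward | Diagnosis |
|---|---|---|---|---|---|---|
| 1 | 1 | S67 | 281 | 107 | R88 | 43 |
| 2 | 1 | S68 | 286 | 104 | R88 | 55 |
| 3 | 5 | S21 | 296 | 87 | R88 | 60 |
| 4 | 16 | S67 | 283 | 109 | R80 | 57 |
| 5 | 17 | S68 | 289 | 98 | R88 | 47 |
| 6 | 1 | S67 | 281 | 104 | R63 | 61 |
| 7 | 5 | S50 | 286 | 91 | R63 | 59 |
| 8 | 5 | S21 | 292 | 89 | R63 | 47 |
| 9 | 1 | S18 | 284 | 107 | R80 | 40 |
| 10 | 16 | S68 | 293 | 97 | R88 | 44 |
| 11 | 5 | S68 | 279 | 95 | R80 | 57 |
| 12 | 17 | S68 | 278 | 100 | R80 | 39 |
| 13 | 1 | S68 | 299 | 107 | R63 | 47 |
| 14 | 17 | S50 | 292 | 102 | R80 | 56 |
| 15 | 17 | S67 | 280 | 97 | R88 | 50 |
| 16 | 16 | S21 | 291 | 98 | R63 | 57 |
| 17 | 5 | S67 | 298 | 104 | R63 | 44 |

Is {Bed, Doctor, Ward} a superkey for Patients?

All 17 rows have distinct {Bed, Doctor, Ward} values, so {Bed, Doctor, Ward} → (all attributes) holds and {Bed, Doctor, Ward} is a superkey.

Yes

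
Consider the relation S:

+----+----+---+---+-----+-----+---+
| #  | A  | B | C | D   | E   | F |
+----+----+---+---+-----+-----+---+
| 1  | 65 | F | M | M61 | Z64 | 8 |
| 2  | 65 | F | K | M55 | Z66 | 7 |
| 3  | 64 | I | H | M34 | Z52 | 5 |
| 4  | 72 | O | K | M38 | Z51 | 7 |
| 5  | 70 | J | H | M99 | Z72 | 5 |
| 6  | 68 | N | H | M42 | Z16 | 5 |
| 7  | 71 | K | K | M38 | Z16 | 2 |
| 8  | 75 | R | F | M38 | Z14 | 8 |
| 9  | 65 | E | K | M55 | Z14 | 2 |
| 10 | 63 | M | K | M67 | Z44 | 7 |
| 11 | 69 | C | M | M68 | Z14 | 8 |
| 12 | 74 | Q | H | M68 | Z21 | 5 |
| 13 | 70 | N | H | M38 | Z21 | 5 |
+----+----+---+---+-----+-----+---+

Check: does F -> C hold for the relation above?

F=8: rows 1, 8, 11 → C takes values {M, F} — violation
F=7: rows 2, 4, 10 → C = K, K, K ✓
F=5: rows 3, 5, 6, 12, 13 → C = H, H, H, H, H ✓
F=2: rows 7, 9 → C = K, K ✓
Two rows agree on F but differ on C, so F -> C does not hold.

No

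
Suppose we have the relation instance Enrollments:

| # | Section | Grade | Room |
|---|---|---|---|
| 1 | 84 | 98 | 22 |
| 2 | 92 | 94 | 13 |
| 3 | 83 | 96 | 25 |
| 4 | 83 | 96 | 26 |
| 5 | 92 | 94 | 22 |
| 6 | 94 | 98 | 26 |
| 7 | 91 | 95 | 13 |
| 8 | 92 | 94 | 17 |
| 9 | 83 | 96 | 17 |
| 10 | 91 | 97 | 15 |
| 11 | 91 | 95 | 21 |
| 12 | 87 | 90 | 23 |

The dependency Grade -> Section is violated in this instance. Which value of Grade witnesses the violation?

Grade=98: rows 1, 6 → Section takes values {84, 94} — violation
Grade=94: rows 2, 5, 8 → Section = 92, 92, 92 ✓
Grade=96: rows 3, 4, 9 → Section = 83, 83, 83 ✓
Grade=95: rows 7, 11 → Section = 91, 91 ✓
Grade=97: row 10 → Section = 91 ✓
Grade=90: row 12 → Section = 87 ✓
The only Grade value with inconsistent Section is Grade=98.

98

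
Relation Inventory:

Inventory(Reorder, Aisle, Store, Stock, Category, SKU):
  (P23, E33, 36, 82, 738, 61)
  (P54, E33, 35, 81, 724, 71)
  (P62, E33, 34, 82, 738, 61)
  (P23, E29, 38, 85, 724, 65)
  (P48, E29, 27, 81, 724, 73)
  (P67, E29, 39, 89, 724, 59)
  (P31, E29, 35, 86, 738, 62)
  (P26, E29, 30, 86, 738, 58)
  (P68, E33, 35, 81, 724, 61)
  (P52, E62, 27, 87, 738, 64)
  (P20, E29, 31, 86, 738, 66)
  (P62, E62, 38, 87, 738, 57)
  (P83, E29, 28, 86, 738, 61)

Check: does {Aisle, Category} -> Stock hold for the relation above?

No

(Aisle=E33, Category=738): 2 rows → Stock = 82, 82 ✓
(Aisle=E33, Category=724): 2 rows → Stock = 81, 81 ✓
(Aisle=E29, Category=724): 3 rows → Stock takes values {85, 81, 89} — violation
(Aisle=E29, Category=738): 4 rows → Stock = 86, 86, 86, 86 ✓
(Aisle=E62, Category=738): 2 rows → Stock = 87, 87 ✓
Two rows agree on {Aisle, Category} but differ on Stock, so {Aisle, Category} -> Stock does not hold.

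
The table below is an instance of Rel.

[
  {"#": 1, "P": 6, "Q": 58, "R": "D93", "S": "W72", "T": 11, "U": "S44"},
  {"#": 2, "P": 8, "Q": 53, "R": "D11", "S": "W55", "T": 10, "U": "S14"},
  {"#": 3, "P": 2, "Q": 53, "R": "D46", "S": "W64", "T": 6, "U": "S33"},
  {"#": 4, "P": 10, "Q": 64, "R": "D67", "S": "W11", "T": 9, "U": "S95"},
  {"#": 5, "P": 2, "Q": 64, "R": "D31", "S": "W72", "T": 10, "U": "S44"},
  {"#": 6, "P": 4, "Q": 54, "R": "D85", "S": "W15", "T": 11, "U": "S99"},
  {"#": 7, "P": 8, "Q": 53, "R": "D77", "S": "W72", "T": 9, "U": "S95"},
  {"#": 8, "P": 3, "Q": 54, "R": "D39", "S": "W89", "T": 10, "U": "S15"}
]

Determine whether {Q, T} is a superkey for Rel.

Yes

All 8 rows have distinct {Q, T} values, so {Q, T} → (all attributes) holds and {Q, T} is a superkey.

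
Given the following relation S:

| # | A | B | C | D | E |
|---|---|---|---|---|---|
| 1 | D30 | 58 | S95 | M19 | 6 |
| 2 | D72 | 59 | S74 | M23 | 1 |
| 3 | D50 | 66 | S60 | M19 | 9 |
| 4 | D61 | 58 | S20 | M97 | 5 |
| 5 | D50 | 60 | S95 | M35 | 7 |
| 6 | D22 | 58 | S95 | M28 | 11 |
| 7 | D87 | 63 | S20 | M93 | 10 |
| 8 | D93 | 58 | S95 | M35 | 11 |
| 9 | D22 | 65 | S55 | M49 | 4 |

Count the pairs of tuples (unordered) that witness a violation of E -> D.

E=11: violating pairs (6,8) — 1 pair.

1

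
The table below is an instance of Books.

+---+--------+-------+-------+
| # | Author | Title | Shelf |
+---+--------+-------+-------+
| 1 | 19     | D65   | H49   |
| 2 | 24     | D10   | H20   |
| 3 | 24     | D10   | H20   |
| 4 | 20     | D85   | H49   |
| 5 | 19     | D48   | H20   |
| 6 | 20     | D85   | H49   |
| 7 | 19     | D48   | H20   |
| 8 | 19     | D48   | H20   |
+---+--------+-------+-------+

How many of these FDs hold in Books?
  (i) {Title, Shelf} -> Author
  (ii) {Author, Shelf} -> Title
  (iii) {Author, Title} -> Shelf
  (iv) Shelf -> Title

(i) {Title, Shelf} -> Author: every LHS value maps to a single RHS value — holds.
(ii) {Author, Shelf} -> Title: every LHS value maps to a single RHS value — holds.
(iii) {Author, Title} -> Shelf: every LHS value maps to a single RHS value — holds.
(iv) Shelf -> Title: Shelf=H49: rows 1, 4, 6 → Title takes values {D65, D85} — violation; Shelf=H20: rows 2, 3, 5, 7, 8 → Title takes values {D10, D48} — violation — fails.
3 of the 4 dependencies hold.

3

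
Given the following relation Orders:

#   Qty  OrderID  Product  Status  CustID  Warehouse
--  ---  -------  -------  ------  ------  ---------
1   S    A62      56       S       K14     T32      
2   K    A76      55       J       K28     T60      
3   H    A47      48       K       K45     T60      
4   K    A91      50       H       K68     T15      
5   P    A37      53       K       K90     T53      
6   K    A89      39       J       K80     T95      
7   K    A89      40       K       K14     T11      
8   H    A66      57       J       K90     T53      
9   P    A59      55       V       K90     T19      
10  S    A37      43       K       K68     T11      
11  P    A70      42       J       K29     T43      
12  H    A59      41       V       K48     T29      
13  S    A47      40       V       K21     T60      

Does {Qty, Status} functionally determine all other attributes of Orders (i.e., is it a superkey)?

No

Rows 2 and 6 have the same {Qty, Status} value (Qty=K, Status=J) but are distinct tuples, so {Qty, Status} does not determine every attribute — not a superkey.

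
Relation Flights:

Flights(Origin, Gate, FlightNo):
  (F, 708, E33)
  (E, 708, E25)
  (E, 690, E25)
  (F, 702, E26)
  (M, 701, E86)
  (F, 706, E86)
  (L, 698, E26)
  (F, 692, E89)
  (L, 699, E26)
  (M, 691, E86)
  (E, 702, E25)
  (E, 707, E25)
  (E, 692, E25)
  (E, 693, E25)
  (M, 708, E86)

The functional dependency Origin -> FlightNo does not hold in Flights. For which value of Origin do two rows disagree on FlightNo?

F

Origin=F: 4 rows → FlightNo takes values {E33, E26, E86, E89} — violation
Origin=E: 6 rows → FlightNo = E25, E25, E25, E25, E25, E25 ✓
Origin=M: 3 rows → FlightNo = E86, E86, E86 ✓
Origin=L: 2 rows → FlightNo = E26, E26 ✓
The only Origin value with inconsistent FlightNo is Origin=F.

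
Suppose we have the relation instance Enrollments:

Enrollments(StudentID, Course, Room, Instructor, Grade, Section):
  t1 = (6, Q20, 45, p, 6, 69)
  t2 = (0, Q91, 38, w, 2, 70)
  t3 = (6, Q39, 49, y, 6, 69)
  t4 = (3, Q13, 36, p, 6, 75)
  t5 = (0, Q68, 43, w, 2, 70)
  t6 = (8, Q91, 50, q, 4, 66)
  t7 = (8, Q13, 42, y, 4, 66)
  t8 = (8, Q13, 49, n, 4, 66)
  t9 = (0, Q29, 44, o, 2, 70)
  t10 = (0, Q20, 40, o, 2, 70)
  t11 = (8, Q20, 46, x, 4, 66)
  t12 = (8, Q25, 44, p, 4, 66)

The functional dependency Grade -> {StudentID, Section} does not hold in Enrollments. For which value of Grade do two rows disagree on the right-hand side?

Grade=6: rows 1, 3, 4 → {StudentID,Section} takes values {(6, 69), (3, 75)} — violation
Grade=2: rows 2, 5, 9, 10 → {StudentID,Section} = (0, 70), (0, 70), (0, 70), (0, 70) ✓
Grade=4: rows 6, 7, 8, 11, 12 → {StudentID,Section} = (8, 66), (8, 66), (8, 66), (8, 66), (8, 66) ✓
The only Grade value with inconsistent RHS is Grade=6.

6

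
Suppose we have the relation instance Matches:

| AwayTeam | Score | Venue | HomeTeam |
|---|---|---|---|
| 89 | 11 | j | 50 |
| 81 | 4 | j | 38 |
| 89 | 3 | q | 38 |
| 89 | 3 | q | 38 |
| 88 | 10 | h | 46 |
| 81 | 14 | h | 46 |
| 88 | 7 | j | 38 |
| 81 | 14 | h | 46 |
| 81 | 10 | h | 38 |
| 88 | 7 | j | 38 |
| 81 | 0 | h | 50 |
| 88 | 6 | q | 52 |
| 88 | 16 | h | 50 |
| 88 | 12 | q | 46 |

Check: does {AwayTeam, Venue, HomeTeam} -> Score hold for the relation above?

Yes

(AwayTeam=89, Venue=j, HomeTeam=50): 1 row → Score = 11 ✓
(AwayTeam=81, Venue=j, HomeTeam=38): 1 row → Score = 4 ✓
(AwayTeam=89, Venue=q, HomeTeam=38): 2 rows → Score = 3, 3 ✓
(AwayTeam=88, Venue=h, HomeTeam=46): 1 row → Score = 10 ✓
(AwayTeam=81, Venue=h, HomeTeam=46): 2 rows → Score = 14, 14 ✓
(AwayTeam=88, Venue=j, HomeTeam=38): 2 rows → Score = 7, 7 ✓
(AwayTeam=81, Venue=h, HomeTeam=38): 1 row → Score = 10 ✓
(AwayTeam=81, Venue=h, HomeTeam=50): 1 row → Score = 0 ✓
(AwayTeam=88, Venue=q, HomeTeam=52): 1 row → Score = 6 ✓
(AwayTeam=88, Venue=h, HomeTeam=50): 1 row → Score = 16 ✓
(AwayTeam=88, Venue=q, HomeTeam=46): 1 row → Score = 12 ✓
Every {AwayTeam, Venue, HomeTeam} value is associated with a single Score value, so {AwayTeam, Venue, HomeTeam} -> Score holds.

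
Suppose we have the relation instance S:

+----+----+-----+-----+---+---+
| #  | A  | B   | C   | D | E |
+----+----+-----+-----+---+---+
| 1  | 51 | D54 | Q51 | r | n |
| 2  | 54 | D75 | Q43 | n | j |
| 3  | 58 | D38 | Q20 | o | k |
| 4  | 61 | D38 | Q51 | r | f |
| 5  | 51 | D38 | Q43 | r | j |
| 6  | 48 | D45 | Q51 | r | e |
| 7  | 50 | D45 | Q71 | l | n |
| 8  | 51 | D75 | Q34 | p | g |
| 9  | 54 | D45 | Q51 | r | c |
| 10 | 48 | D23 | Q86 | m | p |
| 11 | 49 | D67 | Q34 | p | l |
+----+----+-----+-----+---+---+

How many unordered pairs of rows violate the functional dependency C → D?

1

C=Q51: all 4 rows agree on D — 0 pairs.
C=Q43: violating pairs (2,5) — 1 pair.
C=Q34: all 2 rows agree on D — 0 pairs.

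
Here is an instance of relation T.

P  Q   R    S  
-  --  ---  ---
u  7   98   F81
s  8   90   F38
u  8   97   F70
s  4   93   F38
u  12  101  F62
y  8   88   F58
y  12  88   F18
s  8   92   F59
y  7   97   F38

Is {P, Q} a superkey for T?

No

Two distinct rows share (P=s, Q=8), so {P, Q} does not determine every attribute — not a superkey.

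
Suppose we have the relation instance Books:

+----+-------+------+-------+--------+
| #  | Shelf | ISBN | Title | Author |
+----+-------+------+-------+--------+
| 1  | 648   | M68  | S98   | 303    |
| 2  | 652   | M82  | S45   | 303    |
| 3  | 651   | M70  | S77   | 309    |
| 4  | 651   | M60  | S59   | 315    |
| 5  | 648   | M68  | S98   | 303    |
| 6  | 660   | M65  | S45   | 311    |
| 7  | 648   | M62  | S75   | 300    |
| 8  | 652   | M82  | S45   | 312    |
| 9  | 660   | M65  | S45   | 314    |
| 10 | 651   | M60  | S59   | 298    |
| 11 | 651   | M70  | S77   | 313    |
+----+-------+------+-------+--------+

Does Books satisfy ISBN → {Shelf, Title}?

Yes

ISBN=M68: rows 1, 5 → {Shelf,Title} = (648, S98), (648, S98) ✓
ISBN=M82: rows 2, 8 → {Shelf,Title} = (652, S45), (652, S45) ✓
ISBN=M70: rows 3, 11 → {Shelf,Title} = (651, S77), (651, S77) ✓
ISBN=M60: rows 4, 10 → {Shelf,Title} = (651, S59), (651, S59) ✓
ISBN=M65: rows 6, 9 → {Shelf,Title} = (660, S45), (660, S45) ✓
ISBN=M62: row 7 → {Shelf,Title} = (648, S75) ✓
Every ISBN value is associated with a single {Shelf, Title} value, so ISBN → {Shelf, Title} holds.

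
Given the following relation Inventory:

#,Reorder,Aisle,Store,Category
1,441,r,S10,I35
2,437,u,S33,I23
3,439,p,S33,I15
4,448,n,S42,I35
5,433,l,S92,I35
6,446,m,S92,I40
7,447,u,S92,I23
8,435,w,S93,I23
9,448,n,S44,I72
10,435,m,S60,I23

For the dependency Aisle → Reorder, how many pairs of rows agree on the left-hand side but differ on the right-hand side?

Aisle=u: violating pairs (2,7) — 1 pair.
Aisle=n: all 2 rows agree on Reorder — 0 pairs.
Aisle=m: violating pairs (6,10) — 1 pair.

2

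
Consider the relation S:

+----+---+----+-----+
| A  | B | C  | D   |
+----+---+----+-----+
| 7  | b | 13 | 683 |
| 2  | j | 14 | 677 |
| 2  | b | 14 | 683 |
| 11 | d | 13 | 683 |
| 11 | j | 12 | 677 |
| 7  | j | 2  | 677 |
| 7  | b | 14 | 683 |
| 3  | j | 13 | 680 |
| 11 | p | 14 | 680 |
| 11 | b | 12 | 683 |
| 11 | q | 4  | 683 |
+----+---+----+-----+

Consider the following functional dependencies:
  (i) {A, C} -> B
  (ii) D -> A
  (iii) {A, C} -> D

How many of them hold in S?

(i) {A, C} -> B: (A=2, C=14): 2 rows → B takes values {j, b} — violation; (A=11, C=12): 2 rows → B takes values {j, b} — violation — fails.
(ii) D -> A: D=683: 6 rows → A takes values {7, 2, 11} — violation; D=677: 3 rows → A takes values {2, 11, 7} — violation; D=680: 2 rows → A takes values {3, 11} — violation — fails.
(iii) {A, C} -> D: (A=2, C=14): 2 rows → D takes values {677, 683} — violation; (A=11, C=12): 2 rows → D takes values {677, 683} — violation — fails.
None of the 3 dependencies hold.

0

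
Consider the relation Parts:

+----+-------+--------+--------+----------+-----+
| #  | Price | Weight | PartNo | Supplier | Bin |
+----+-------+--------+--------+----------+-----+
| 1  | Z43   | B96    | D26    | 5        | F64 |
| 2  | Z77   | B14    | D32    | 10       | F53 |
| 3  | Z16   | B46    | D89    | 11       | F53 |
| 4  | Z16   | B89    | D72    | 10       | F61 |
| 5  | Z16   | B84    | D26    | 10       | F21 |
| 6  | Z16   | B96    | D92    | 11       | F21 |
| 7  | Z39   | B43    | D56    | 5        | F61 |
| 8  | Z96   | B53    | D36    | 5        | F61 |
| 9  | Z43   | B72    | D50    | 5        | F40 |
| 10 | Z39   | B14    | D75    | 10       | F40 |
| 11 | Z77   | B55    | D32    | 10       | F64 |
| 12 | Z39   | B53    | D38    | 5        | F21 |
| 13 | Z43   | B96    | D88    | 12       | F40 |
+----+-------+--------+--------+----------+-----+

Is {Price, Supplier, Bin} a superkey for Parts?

Yes

All 13 rows have distinct {Price, Supplier, Bin} values, so {Price, Supplier, Bin} → (all attributes) holds and {Price, Supplier, Bin} is a superkey.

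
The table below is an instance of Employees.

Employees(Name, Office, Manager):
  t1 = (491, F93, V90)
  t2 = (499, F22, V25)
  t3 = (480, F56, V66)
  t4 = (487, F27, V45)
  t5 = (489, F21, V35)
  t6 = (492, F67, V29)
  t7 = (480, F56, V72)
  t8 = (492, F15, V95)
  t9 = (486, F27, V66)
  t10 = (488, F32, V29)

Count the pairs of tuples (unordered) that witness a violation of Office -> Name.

Office=F56: all 2 rows agree on Name — 0 pairs.
Office=F27: violating pairs (4,9) — 1 pair.

1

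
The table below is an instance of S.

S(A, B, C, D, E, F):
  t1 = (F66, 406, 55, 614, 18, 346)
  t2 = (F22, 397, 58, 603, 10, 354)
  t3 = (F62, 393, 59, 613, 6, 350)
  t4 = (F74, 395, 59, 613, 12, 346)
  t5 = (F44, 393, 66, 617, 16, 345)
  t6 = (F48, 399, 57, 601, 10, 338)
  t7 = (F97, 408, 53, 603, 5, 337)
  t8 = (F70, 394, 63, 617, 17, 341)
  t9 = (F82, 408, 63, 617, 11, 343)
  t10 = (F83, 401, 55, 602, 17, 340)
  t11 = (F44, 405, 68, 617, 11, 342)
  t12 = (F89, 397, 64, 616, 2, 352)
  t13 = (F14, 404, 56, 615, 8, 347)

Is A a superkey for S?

Rows 5 and 11 have the same A value A=F44 but are distinct tuples, so A does not determine every attribute — not a superkey.

No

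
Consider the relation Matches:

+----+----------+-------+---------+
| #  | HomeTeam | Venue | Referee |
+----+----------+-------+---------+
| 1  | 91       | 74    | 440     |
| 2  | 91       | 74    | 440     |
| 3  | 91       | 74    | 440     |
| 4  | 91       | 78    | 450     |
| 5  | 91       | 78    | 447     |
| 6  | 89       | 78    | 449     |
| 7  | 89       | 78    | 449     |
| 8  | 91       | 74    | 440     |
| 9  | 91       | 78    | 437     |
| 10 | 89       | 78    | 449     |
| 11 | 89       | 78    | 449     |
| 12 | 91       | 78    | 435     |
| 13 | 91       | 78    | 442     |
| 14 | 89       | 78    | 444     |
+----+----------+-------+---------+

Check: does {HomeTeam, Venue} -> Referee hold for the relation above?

No

(HomeTeam=91, Venue=74): rows 1, 2, 3, 8 → Referee = 440, 440, 440, 440 ✓
(HomeTeam=91, Venue=78): rows 4, 5, 9, 12, 13 → Referee takes values {450, 447, 437, 435, 442} — violation
(HomeTeam=89, Venue=78): rows 6, 7, 10, 11, 14 → Referee takes values {449, 444} — violation
Two rows agree on {HomeTeam, Venue} but differ on Referee, so {HomeTeam, Venue} -> Referee does not hold.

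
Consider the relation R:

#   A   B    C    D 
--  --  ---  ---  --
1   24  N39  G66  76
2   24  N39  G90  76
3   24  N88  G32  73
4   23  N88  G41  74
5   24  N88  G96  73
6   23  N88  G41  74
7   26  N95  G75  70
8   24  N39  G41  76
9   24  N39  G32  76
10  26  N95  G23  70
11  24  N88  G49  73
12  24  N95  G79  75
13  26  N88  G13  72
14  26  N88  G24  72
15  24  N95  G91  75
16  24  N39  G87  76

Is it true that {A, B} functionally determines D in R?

(A=24, B=N39): rows 1, 2, 8, 9, 16 → D = 76, 76, 76, 76, 76 ✓
(A=24, B=N88): rows 3, 5, 11 → D = 73, 73, 73 ✓
(A=23, B=N88): rows 4, 6 → D = 74, 74 ✓
(A=26, B=N95): rows 7, 10 → D = 70, 70 ✓
(A=24, B=N95): rows 12, 15 → D = 75, 75 ✓
(A=26, B=N88): rows 13, 14 → D = 72, 72 ✓
Every {A, B} value is associated with a single D value, so {A, B} -> D holds.

Yes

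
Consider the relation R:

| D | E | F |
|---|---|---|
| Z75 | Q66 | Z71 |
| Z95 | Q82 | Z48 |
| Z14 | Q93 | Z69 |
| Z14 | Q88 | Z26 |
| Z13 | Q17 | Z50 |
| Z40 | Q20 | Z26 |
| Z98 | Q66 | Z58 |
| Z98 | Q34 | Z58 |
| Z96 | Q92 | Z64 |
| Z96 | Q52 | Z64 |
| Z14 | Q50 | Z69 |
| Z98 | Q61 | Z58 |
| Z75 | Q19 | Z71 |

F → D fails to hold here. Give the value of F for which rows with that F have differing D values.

F=Z71: 2 rows → D = Z75, Z75 ✓
F=Z48: 1 row → D = Z95 ✓
F=Z69: 2 rows → D = Z14, Z14 ✓
F=Z26: 2 rows → D takes values {Z14, Z40} — violation
F=Z50: 1 row → D = Z13 ✓
F=Z58: 3 rows → D = Z98, Z98, Z98 ✓
F=Z64: 2 rows → D = Z96, Z96 ✓
The only F value with inconsistent D is F=Z26.

Z26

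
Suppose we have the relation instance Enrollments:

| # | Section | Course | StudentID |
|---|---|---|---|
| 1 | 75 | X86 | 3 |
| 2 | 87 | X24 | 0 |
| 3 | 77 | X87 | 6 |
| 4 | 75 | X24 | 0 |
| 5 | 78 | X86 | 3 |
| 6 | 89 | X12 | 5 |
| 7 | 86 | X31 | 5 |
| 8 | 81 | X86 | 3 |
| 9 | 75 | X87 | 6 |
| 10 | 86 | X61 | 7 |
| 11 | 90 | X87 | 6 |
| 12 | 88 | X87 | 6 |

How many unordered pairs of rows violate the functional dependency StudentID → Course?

StudentID=3: all 3 rows agree on Course — 0 pairs.
StudentID=0: all 2 rows agree on Course — 0 pairs.
StudentID=6: all 4 rows agree on Course — 0 pairs.
StudentID=5: violating pairs (6,7) — 1 pair.

1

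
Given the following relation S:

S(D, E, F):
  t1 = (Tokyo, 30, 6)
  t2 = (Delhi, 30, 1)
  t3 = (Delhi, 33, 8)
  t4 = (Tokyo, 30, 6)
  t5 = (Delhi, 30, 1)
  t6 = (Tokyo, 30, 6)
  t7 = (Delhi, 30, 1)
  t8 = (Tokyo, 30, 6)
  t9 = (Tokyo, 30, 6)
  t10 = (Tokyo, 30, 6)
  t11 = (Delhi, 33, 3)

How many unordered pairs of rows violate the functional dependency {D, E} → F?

1

(D=Tokyo, E=30): all 6 rows agree on F — 0 pairs.
(D=Delhi, E=30): all 3 rows agree on F — 0 pairs.
(D=Delhi, E=33): violating pairs (3,11) — 1 pair.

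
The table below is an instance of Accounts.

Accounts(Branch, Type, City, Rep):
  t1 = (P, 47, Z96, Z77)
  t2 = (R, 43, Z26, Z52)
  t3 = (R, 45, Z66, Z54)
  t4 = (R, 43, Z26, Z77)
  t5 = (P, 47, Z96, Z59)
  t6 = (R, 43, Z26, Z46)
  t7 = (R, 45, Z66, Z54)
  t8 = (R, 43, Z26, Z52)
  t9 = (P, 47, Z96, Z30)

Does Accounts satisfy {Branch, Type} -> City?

(Branch=P, Type=47): rows 1, 5, 9 → City = Z96, Z96, Z96 ✓
(Branch=R, Type=43): rows 2, 4, 6, 8 → City = Z26, Z26, Z26, Z26 ✓
(Branch=R, Type=45): rows 3, 7 → City = Z66, Z66 ✓
Every {Branch, Type} value is associated with a single City value, so {Branch, Type} -> City holds.

Yes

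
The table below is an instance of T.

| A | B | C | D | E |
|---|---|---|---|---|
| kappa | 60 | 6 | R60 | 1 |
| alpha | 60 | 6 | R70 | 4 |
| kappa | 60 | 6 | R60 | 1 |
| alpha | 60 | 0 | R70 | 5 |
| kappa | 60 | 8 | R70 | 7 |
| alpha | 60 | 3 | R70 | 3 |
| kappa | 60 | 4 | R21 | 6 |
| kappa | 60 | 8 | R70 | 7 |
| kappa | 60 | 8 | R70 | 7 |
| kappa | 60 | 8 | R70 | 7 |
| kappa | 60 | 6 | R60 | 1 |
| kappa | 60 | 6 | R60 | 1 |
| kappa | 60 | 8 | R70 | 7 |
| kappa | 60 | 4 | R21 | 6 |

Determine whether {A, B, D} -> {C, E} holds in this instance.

(A=kappa, B=60, D=R60): 4 rows → {C,E} = (6, 1), (6, 1), (6, 1), (6, 1) ✓
(A=alpha, B=60, D=R70): 3 rows → {C,E} takes values {(6, 4), (0, 5), (3, 3)} — violation
(A=kappa, B=60, D=R70): 5 rows → {C,E} = (8, 7), (8, 7), (8, 7), (8, 7), (8, 7) ✓
(A=kappa, B=60, D=R21): 2 rows → {C,E} = (4, 6), (4, 6) ✓
Two rows agree on {A, B, D} but differ on {C, E}, so {A, B, D} -> {C, E} does not hold.

No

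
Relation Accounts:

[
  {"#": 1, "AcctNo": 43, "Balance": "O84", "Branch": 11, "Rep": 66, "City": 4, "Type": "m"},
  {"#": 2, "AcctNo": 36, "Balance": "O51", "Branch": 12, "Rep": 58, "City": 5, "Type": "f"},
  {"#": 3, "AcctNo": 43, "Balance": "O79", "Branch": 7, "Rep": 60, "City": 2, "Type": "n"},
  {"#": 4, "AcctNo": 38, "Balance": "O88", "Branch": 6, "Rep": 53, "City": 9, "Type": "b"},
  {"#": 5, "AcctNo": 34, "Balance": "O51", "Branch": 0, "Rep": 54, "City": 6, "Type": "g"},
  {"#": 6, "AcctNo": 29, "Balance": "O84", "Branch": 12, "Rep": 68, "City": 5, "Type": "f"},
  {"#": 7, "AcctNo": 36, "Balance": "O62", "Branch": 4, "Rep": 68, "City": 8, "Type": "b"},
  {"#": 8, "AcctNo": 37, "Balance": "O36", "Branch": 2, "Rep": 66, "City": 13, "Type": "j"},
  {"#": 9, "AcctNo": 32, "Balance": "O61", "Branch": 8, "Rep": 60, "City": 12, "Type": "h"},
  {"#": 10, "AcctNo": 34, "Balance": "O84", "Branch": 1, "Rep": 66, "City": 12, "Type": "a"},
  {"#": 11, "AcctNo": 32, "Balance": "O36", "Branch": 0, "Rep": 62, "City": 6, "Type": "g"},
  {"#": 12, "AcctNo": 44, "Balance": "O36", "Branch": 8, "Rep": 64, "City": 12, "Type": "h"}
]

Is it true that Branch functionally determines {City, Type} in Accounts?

Branch=11: row 1 → {City,Type} = (4, m) ✓
Branch=12: rows 2, 6 → {City,Type} = (5, f), (5, f) ✓
Branch=7: row 3 → {City,Type} = (2, n) ✓
Branch=6: row 4 → {City,Type} = (9, b) ✓
Branch=0: rows 5, 11 → {City,Type} = (6, g), (6, g) ✓
Branch=4: row 7 → {City,Type} = (8, b) ✓
Branch=2: row 8 → {City,Type} = (13, j) ✓
Branch=8: rows 9, 12 → {City,Type} = (12, h), (12, h) ✓
Branch=1: row 10 → {City,Type} = (12, a) ✓
Every Branch value is associated with a single {City, Type} value, so Branch -> {City, Type} holds.

Yes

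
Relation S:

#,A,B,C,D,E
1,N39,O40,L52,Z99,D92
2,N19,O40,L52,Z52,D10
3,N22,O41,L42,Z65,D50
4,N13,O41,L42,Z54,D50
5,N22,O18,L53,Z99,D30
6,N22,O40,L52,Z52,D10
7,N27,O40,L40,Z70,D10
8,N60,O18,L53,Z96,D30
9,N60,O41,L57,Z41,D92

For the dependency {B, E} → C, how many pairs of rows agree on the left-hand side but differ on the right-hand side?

2

(B=O40, E=D10): violating pairs (2,7), (6,7) — 2 pairs.
(B=O41, E=D50): all 2 rows agree on C — 0 pairs.
(B=O18, E=D30): all 2 rows agree on C — 0 pairs.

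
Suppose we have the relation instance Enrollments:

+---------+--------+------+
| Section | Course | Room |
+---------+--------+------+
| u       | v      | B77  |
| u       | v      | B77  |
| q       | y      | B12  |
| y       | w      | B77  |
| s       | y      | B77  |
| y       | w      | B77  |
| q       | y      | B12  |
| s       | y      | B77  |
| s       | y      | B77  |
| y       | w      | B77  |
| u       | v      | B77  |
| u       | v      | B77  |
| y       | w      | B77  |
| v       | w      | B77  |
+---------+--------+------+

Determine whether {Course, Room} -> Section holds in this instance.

(Course=v, Room=B77): 4 rows → Section = u, u, u, u ✓
(Course=y, Room=B12): 2 rows → Section = q, q ✓
(Course=w, Room=B77): 5 rows → Section takes values {y, v} — violation
(Course=y, Room=B77): 3 rows → Section = s, s, s ✓
Two rows agree on {Course, Room} but differ on Section, so {Course, Room} -> Section does not hold.

No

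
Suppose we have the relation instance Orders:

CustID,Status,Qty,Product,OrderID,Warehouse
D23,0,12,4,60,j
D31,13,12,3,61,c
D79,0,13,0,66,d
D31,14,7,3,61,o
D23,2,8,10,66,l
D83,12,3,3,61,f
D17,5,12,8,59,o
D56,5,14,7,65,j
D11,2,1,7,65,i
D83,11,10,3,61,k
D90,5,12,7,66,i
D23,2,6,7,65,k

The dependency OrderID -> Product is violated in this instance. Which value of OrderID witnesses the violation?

OrderID=60: 1 row → Product = 4 ✓
OrderID=61: 4 rows → Product = 3, 3, 3, 3 ✓
OrderID=66: 3 rows → Product takes values {0, 10, 7} — violation
OrderID=59: 1 row → Product = 8 ✓
OrderID=65: 3 rows → Product = 7, 7, 7 ✓
The only OrderID value with inconsistent Product is OrderID=66.

66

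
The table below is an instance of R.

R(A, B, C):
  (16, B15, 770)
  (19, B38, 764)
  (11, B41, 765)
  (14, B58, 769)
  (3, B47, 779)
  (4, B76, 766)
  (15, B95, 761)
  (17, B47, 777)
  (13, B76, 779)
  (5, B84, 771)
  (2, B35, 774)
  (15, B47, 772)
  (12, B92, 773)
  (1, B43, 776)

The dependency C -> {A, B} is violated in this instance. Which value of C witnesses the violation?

779

C=770: 1 row → {A,B} = (16, B15) ✓
C=764: 1 row → {A,B} = (19, B38) ✓
C=765: 1 row → {A,B} = (11, B41) ✓
C=769: 1 row → {A,B} = (14, B58) ✓
C=779: 2 rows → {A,B} takes values {(3, B47), (13, B76)} — violation
C=766: 1 row → {A,B} = (4, B76) ✓
C=761: 1 row → {A,B} = (15, B95) ✓
C=777: 1 row → {A,B} = (17, B47) ✓
C=771: 1 row → {A,B} = (5, B84) ✓
C=774: 1 row → {A,B} = (2, B35) ✓
C=772: 1 row → {A,B} = (15, B47) ✓
C=773: 1 row → {A,B} = (12, B92) ✓
C=776: 1 row → {A,B} = (1, B43) ✓
The only C value with inconsistent RHS is C=779.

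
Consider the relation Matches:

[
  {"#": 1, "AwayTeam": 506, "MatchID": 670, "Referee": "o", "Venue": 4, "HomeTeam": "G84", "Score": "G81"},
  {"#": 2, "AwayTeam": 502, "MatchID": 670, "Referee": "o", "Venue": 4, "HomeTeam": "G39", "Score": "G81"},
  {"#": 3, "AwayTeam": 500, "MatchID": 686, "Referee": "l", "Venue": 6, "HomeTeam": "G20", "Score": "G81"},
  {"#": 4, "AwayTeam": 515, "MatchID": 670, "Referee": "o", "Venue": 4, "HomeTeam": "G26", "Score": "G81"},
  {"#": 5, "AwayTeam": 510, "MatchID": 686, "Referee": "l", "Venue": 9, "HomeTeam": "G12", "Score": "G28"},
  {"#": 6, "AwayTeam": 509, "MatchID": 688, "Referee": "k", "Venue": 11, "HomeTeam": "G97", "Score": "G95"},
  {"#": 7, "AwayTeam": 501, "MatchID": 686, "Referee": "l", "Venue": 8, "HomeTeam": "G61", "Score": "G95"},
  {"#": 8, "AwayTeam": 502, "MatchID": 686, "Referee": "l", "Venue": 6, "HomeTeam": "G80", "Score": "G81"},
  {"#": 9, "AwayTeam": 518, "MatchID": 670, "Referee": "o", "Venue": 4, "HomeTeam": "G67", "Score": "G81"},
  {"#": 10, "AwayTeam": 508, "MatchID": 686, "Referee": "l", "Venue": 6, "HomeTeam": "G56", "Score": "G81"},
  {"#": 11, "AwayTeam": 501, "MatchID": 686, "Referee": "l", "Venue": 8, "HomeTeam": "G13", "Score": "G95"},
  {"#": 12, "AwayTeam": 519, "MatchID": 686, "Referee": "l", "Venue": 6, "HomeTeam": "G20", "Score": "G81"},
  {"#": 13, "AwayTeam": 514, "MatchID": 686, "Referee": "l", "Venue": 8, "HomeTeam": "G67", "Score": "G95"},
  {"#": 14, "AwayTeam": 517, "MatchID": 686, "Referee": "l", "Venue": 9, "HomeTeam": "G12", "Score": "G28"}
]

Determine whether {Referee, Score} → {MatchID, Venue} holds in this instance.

Yes

(Referee=o, Score=G81): rows 1, 2, 4, 9 → {MatchID,Venue} = (670, 4), (670, 4), (670, 4), (670, 4) ✓
(Referee=l, Score=G81): rows 3, 8, 10, 12 → {MatchID,Venue} = (686, 6), (686, 6), (686, 6), (686, 6) ✓
(Referee=l, Score=G28): rows 5, 14 → {MatchID,Venue} = (686, 9), (686, 9) ✓
(Referee=k, Score=G95): row 6 → {MatchID,Venue} = (688, 11) ✓
(Referee=l, Score=G95): rows 7, 11, 13 → {MatchID,Venue} = (686, 8), (686, 8), (686, 8) ✓
Every {Referee, Score} value is associated with a single {MatchID, Venue} value, so {Referee, Score} → {MatchID, Venue} holds.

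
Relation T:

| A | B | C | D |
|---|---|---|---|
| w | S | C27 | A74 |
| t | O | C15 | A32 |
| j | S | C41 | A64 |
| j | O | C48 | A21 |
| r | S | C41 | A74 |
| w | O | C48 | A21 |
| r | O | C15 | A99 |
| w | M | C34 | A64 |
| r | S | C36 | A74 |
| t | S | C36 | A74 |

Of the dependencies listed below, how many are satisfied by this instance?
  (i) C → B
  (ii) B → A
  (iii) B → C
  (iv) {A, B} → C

(i) C → B: every LHS value maps to a single RHS value — holds.
(ii) B → A: B=S: 5 rows → A takes values {w, j, r, t} — violation; B=O: 4 rows → A takes values {t, j, w, r} — violation — fails.
(iii) B → C: B=S: 5 rows → C takes values {C27, C41, C36} — violation; B=O: 4 rows → C takes values {C15, C48} — violation — fails.
(iv) {A, B} → C: (A=r, B=S): 2 rows → C takes values {C41, C36} — violation — fails.
1 of the 4 dependencies holds.

1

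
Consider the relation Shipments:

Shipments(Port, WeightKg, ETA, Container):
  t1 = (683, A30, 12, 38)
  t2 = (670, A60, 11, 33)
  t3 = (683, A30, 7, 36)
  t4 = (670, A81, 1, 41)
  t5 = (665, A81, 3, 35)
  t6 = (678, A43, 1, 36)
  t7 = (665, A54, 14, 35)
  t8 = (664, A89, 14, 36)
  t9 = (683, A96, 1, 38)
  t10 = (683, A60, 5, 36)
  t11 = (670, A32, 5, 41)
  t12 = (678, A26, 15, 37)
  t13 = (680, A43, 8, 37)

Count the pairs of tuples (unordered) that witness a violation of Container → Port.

Container=38: all 2 rows agree on Port — 0 pairs.
Container=36: violating pairs (3,6), (3,8), (6,8), (6,10), (8,10) — 5 pairs.
Container=41: all 2 rows agree on Port — 0 pairs.
Container=35: all 2 rows agree on Port — 0 pairs.
Container=37: violating pairs (12,13) — 1 pair.

6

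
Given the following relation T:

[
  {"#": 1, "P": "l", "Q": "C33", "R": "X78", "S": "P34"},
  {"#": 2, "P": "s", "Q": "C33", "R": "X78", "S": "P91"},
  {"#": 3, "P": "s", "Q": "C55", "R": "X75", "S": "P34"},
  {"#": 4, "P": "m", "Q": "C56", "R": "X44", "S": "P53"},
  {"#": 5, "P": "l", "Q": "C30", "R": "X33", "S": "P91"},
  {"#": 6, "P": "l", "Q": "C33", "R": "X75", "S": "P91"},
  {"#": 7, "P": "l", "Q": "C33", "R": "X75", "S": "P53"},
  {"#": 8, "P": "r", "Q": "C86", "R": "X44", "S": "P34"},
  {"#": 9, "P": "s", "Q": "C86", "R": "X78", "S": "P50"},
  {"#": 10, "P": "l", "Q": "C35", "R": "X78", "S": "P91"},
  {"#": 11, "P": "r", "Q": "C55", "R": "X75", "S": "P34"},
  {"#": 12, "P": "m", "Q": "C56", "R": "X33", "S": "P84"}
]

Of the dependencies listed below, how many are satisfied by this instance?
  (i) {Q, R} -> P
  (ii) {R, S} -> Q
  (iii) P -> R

(i) {Q, R} -> P: (Q=C33, R=X78): rows 1, 2 → P takes values {l, s} — violation; (Q=C55, R=X75): rows 3, 11 → P takes values {s, r} — violation — fails.
(ii) {R, S} -> Q: (R=X78, S=P91): rows 2, 10 → Q takes values {C33, C35} — violation — fails.
(iii) P -> R: P=l: rows 1, 5, 6, 7, 10 → R takes values {X78, X33, X75} — violation; P=s: rows 2, 3, 9 → R takes values {X78, X75} — violation; P=m: rows 4, 12 → R takes values {X44, X33} — violation; P=r: rows 8, 11 → R takes values {X44, X75} — violation — fails.
None of the 3 dependencies hold.

0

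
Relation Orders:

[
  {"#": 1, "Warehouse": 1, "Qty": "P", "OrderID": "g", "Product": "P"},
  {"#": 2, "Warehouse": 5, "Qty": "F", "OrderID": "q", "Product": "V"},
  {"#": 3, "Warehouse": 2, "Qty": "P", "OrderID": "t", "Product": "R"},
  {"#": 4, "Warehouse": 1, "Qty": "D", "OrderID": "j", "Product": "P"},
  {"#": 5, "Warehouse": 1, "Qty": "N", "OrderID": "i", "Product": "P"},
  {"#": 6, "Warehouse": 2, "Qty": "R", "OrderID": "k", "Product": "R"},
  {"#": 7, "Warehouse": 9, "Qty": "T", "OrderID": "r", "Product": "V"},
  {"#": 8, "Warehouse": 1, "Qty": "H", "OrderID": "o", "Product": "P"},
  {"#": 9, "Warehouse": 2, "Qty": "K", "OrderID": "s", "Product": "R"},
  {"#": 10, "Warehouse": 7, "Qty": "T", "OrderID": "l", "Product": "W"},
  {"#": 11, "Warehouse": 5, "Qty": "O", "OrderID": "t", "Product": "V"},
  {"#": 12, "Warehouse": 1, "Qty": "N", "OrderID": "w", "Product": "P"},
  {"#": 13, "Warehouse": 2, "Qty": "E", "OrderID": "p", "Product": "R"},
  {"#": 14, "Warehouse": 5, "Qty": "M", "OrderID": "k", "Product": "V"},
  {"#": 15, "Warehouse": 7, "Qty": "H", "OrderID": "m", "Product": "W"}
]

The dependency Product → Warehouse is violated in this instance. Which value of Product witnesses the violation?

V

Product=P: rows 1, 4, 5, 8, 12 → Warehouse = 1, 1, 1, 1, 1 ✓
Product=V: rows 2, 7, 11, 14 → Warehouse takes values {5, 9} — violation
Product=R: rows 3, 6, 9, 13 → Warehouse = 2, 2, 2, 2 ✓
Product=W: rows 10, 15 → Warehouse = 7, 7 ✓
The only Product value with inconsistent Warehouse is Product=V.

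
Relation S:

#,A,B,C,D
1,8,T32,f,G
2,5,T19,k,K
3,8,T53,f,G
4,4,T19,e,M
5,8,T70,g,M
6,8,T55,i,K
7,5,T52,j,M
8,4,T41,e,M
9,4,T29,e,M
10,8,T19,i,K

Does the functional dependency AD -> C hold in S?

(A=8, D=G): rows 1, 3 → C = f, f ✓
(A=5, D=K): row 2 → C = k ✓
(A=4, D=M): rows 4, 8, 9 → C = e, e, e ✓
(A=8, D=M): row 5 → C = g ✓
(A=8, D=K): rows 6, 10 → C = i, i ✓
(A=5, D=M): row 7 → C = j ✓
Every AD value is associated with a single C value, so AD -> C holds.

Yes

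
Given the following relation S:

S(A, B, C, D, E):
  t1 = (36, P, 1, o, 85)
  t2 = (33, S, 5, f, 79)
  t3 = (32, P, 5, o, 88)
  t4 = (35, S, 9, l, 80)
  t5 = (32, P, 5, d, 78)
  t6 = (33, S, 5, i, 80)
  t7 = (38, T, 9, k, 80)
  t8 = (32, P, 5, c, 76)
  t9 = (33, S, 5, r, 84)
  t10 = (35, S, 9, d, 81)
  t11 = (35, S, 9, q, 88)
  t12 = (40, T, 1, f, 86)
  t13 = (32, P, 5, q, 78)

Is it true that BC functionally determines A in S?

(B=P, C=1): row 1 → A = 36 ✓
(B=S, C=5): rows 2, 6, 9 → A = 33, 33, 33 ✓
(B=P, C=5): rows 3, 5, 8, 13 → A = 32, 32, 32, 32 ✓
(B=S, C=9): rows 4, 10, 11 → A = 35, 35, 35 ✓
(B=T, C=9): row 7 → A = 38 ✓
(B=T, C=1): row 12 → A = 40 ✓
Every BC value is associated with a single A value, so BC -> A holds.

Yes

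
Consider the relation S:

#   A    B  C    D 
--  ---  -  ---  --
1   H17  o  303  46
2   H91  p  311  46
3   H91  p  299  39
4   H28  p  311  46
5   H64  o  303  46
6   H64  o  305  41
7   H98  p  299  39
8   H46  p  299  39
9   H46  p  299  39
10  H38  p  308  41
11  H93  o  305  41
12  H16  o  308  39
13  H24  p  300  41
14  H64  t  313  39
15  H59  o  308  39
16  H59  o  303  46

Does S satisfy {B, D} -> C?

No

(B=o, D=46): rows 1, 5, 16 → C = 303, 303, 303 ✓
(B=p, D=46): rows 2, 4 → C = 311, 311 ✓
(B=p, D=39): rows 3, 7, 8, 9 → C = 299, 299, 299, 299 ✓
(B=o, D=41): rows 6, 11 → C = 305, 305 ✓
(B=p, D=41): rows 10, 13 → C takes values {308, 300} — violation
(B=o, D=39): rows 12, 15 → C = 308, 308 ✓
(B=t, D=39): row 14 → C = 313 ✓
Two rows agree on {B, D} but differ on C, so {B, D} -> C does not hold.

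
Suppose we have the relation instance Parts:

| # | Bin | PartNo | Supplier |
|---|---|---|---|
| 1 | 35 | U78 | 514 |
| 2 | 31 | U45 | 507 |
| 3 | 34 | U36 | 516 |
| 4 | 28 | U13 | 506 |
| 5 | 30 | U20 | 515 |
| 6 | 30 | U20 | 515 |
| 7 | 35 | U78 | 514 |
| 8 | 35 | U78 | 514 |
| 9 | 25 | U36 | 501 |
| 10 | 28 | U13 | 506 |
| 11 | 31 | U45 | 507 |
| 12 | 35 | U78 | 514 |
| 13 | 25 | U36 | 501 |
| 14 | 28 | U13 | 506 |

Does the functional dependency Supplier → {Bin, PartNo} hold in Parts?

Supplier=514: rows 1, 7, 8, 12 → {Bin,PartNo} = (35, U78), (35, U78), (35, U78), (35, U78) ✓
Supplier=507: rows 2, 11 → {Bin,PartNo} = (31, U45), (31, U45) ✓
Supplier=516: row 3 → {Bin,PartNo} = (34, U36) ✓
Supplier=506: rows 4, 10, 14 → {Bin,PartNo} = (28, U13), (28, U13), (28, U13) ✓
Supplier=515: rows 5, 6 → {Bin,PartNo} = (30, U20), (30, U20) ✓
Supplier=501: rows 9, 13 → {Bin,PartNo} = (25, U36), (25, U36) ✓
Every Supplier value is associated with a single {Bin, PartNo} value, so Supplier → {Bin, PartNo} holds.

Yes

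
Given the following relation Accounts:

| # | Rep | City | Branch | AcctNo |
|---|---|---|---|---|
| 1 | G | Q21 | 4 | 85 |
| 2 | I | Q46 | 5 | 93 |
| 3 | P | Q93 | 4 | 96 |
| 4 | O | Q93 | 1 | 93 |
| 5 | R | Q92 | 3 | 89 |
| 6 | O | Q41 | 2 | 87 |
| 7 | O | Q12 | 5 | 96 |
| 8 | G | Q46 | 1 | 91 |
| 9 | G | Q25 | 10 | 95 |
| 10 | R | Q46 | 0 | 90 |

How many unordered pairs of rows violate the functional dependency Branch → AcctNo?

Branch=4: violating pairs (1,3) — 1 pair.
Branch=5: violating pairs (2,7) — 1 pair.
Branch=1: violating pairs (4,8) — 1 pair.

3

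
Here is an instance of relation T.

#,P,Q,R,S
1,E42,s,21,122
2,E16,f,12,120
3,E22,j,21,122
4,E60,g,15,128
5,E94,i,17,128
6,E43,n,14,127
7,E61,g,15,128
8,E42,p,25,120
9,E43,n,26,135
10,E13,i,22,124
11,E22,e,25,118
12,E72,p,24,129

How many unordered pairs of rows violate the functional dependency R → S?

1

R=21: all 2 rows agree on S — 0 pairs.
R=15: all 2 rows agree on S — 0 pairs.
R=25: violating pairs (8,11) — 1 pair.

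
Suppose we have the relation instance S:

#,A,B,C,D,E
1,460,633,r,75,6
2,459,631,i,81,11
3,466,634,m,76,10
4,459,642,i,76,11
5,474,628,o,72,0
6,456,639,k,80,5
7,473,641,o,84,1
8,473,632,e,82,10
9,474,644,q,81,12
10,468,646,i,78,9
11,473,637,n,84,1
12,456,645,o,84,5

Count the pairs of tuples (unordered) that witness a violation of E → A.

E=11: all 2 rows agree on A — 0 pairs.
E=10: violating pairs (3,8) — 1 pair.
E=5: all 2 rows agree on A — 0 pairs.
E=1: all 2 rows agree on A — 0 pairs.

1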